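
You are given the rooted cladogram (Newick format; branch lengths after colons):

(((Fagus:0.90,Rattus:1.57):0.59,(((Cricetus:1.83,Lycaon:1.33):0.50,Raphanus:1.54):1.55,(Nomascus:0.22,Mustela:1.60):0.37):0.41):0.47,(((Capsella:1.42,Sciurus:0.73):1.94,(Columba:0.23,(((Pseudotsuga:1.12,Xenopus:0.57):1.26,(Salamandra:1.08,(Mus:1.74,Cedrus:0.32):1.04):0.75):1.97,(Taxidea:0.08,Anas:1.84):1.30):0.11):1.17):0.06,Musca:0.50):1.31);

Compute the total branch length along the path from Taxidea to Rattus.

The path runs Taxidea → … → MRCA → … → Rattus; the MRCA is the root of the tree.
Branch lengths along that path: 0.08 + 1.30 + 0.11 + 1.17 + 0.06 + 1.31 + 0.47 + 0.59 + 1.57 = 6.66.

6.66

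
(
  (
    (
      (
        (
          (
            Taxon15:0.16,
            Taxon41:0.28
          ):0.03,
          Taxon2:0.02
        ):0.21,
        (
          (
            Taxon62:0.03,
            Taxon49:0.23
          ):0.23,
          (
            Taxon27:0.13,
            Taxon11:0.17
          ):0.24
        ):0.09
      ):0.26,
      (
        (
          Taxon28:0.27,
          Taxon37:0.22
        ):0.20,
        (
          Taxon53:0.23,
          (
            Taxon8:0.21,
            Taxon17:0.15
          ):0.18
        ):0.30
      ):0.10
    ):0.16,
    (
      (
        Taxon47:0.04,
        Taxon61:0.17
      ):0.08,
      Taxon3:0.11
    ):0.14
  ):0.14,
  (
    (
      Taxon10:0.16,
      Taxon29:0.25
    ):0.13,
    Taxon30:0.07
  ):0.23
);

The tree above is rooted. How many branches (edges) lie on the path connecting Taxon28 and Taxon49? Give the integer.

The MRCA of Taxon28 and Taxon49 is the node subtending ((((Taxon15,Taxon41),Taxon2),((Taxon62,Taxon49),(Taxon27,Taxon11))),((Taxon28,Taxon37),(Taxon53,(Taxon8,Taxon17)))).
From Taxon28 up to that node: 3 branches. From Taxon49 up to the same node: 4 branches. Total: 3 + 4 = 7.

7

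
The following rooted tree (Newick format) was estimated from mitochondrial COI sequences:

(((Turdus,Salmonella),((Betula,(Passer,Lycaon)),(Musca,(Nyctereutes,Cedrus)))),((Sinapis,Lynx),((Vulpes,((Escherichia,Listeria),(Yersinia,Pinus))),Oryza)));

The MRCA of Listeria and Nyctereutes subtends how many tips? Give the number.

16

The MRCA of Listeria and Nyctereutes is the root, so the clade is the entire tree.
That clade contains 16 terminal taxa: Betula, Cedrus, Escherichia, Listeria, Lycaon, Lynx, Musca, Nyctereutes, Oryza, Passer, Pinus, Salmonella, Sinapis, Turdus, Vulpes, Yersinia.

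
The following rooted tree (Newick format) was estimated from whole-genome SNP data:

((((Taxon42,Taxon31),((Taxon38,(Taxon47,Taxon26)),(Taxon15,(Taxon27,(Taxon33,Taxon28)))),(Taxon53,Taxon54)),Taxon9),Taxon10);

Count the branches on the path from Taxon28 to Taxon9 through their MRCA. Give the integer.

The MRCA of Taxon28 and Taxon9 is the node subtending (((Taxon42,Taxon31),((Taxon38,(Taxon47,Taxon26)),(Taxon15,(Taxon27,(Taxon33,Taxon28)))),(Taxon53,Taxon54)),Taxon9).
From Taxon28 up to that node: 6 branches. From Taxon9 up to the same node: 1 branch. Total: 6 + 1 = 7.

7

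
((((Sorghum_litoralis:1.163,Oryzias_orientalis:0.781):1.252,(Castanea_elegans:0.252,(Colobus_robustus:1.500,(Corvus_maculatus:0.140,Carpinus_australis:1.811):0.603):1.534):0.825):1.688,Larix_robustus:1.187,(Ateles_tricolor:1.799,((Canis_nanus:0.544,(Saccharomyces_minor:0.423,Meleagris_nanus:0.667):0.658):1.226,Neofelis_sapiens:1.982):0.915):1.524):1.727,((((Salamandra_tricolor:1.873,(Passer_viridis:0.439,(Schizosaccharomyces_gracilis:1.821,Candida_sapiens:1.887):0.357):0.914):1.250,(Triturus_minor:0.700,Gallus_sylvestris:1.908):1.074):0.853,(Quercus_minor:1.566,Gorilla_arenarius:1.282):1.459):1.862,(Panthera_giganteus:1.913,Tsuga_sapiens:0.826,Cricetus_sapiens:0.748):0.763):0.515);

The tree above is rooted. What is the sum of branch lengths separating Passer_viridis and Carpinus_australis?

The path runs Passer_viridis → … → MRCA → … → Carpinus_australis; the MRCA is the root of the tree.
Branch lengths along that path: 0.439 + 0.914 + 1.250 + 0.853 + 1.862 + 0.515 + 1.727 + 1.688 + 0.825 + 1.534 + 0.603 + 1.811 = 14.021.

14.021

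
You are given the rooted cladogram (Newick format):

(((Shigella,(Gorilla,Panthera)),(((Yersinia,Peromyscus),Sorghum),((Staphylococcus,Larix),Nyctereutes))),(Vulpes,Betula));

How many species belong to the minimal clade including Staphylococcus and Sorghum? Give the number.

The MRCA of Staphylococcus and Sorghum is the node subtending (((Yersinia,Peromyscus),Sorghum),((Staphylococcus,Larix),Nyctereutes)).
That clade contains 6 terminal taxa: Larix, Nyctereutes, Peromyscus, Sorghum, Staphylococcus, Yersinia.

6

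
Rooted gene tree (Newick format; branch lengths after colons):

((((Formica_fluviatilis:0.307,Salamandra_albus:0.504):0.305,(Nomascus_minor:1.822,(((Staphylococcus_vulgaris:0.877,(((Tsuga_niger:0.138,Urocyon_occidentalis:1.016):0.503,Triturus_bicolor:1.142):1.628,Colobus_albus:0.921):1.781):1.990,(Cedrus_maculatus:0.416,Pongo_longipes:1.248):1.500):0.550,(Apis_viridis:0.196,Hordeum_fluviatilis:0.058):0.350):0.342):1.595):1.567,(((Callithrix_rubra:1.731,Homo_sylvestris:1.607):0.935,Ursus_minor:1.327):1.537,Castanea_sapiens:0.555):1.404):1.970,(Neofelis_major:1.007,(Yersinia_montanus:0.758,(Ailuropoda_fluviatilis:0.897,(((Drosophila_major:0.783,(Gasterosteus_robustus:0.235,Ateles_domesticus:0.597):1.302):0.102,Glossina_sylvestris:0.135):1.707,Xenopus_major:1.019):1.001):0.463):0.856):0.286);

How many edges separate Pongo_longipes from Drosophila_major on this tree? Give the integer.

14

The MRCA of Pongo_longipes and Drosophila_major is the root of the tree.
From Pongo_longipes up to that node: 7 branches. From Drosophila_major up to the same node: 7 branches. Total: 7 + 7 = 14.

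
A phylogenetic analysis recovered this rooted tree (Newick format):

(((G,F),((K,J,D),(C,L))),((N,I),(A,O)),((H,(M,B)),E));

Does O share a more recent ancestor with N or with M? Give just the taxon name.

N

The MRCA of O and N subtends ((N,I),(A,O)) (4 taxa).
The MRCA of O and M is the root, subtending the entire tree (15 taxa).
The first is nested inside the second, so O shares a more recent common ancestor with N.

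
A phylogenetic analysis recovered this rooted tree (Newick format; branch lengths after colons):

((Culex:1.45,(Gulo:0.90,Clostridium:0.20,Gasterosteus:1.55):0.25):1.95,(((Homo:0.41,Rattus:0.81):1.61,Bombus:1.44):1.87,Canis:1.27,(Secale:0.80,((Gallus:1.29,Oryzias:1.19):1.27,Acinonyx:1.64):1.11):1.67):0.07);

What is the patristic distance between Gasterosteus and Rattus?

The path runs Gasterosteus → … → MRCA → … → Rattus; the MRCA is the root of the tree.
Branch lengths along that path: 1.55 + 0.25 + 1.95 + 0.07 + 1.87 + 1.61 + 0.81 = 8.11.

8.11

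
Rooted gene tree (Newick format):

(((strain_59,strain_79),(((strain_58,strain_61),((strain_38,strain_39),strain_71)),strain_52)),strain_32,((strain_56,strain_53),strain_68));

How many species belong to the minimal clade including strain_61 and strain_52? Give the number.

The MRCA of strain_61 and strain_52 is the node subtending (((strain_58,strain_61),((strain_38,strain_39),strain_71)),strain_52).
That clade contains 6 terminal taxa: strain_38, strain_39, strain_52, strain_58, strain_61, strain_71.

6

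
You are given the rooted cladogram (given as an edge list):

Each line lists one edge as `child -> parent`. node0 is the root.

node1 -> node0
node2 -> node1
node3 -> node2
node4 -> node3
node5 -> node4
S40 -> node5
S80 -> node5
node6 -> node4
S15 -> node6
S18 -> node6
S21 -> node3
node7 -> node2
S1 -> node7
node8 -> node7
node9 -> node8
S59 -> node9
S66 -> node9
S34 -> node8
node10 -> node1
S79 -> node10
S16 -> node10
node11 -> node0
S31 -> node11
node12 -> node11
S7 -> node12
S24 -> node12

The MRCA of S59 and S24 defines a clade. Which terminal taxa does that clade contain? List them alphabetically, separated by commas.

Tracing S59: it sits inside (S59,S66).
Tracing S24: it sits inside (S7,S24).
The smallest clade enclosing both is the whole tree (their MRCA is the root), so the answer is all 14 tips in alphabetical order.

S1, S15, S16, S18, S21, S24, S31, S34, S40, S59, S66, S7, S79, S80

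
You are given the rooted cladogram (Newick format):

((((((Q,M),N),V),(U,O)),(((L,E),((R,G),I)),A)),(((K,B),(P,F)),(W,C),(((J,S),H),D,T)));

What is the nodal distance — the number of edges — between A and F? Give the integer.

7

The MRCA of A and F is the root of the tree.
From A up to that node: 3 branches. From F up to the same node: 4 branches. Total: 3 + 4 = 7.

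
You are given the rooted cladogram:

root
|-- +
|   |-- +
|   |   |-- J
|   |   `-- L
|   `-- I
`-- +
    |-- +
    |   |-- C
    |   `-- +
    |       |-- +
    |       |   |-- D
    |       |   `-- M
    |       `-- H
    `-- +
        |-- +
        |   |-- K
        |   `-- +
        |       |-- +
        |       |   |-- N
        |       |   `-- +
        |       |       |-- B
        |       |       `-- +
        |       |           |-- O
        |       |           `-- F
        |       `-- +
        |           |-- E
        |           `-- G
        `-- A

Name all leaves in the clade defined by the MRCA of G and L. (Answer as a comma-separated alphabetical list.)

A, B, C, D, E, F, G, H, I, J, K, L, M, N, O

Tracing G: it sits inside (E,G).
Tracing L: it sits inside (J,L).
The smallest clade enclosing both is the whole tree (their MRCA is the root), so the answer is all 15 tips in alphabetical order.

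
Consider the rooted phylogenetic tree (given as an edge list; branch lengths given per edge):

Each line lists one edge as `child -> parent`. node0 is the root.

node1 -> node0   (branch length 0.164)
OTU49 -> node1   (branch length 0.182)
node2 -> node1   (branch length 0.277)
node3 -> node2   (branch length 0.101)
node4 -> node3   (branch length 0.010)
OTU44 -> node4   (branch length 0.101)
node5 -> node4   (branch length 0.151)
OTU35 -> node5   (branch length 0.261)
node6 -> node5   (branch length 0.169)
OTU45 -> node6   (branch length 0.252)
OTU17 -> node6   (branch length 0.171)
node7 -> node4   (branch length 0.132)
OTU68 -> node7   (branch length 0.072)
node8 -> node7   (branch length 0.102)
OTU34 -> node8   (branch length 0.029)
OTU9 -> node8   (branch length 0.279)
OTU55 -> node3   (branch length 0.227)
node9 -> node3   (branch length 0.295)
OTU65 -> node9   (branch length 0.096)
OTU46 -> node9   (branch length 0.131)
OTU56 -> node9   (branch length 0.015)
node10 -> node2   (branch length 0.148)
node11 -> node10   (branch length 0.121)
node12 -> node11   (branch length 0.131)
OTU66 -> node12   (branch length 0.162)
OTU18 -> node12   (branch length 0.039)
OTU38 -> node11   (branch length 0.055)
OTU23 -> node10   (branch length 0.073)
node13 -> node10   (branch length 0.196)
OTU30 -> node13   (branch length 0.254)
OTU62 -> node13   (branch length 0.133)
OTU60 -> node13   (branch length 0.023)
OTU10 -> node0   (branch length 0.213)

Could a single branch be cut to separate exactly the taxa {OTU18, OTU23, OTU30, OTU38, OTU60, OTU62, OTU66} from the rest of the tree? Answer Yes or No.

Yes

The most recent common ancestor of these taxa subtends (((OTU66,OTU18),OTU38),OTU23,(OTU30,OTU62,OTU60)).
That clade has exactly 7 tips — every listed taxon and nothing else — so the group is monophyletic.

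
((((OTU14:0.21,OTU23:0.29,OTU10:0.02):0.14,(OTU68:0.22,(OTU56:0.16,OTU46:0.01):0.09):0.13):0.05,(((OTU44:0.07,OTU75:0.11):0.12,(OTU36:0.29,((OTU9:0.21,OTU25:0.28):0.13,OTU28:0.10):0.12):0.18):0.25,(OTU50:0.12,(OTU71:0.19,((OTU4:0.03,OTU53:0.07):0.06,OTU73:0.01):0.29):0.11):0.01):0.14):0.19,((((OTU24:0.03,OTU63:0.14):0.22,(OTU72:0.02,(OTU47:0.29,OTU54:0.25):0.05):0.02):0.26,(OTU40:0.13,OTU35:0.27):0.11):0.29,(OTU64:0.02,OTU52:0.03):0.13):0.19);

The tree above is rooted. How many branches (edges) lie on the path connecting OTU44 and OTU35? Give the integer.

9

The MRCA of OTU44 and OTU35 is the root of the tree.
From OTU44 up to that node: 5 branches. From OTU35 up to the same node: 4 branches. Total: 5 + 4 = 9.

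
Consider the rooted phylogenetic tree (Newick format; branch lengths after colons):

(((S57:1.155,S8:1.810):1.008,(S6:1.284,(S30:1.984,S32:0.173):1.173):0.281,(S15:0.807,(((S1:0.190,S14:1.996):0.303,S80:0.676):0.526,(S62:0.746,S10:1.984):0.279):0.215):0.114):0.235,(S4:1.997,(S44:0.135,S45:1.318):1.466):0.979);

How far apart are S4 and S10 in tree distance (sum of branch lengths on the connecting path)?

The path runs S4 → … → MRCA → … → S10; the MRCA is the root of the tree.
Branch lengths along that path: 1.997 + 0.979 + 0.235 + 0.114 + 0.215 + 0.279 + 1.984 = 5.803.

5.803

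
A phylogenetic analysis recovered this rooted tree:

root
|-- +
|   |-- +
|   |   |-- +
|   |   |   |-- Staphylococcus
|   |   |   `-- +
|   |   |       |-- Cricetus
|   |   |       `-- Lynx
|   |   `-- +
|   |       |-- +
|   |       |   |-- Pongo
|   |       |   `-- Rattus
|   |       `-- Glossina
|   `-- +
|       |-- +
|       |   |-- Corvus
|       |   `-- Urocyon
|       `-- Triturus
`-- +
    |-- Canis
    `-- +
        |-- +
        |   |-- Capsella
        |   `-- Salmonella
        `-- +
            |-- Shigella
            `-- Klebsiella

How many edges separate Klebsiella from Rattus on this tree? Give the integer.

9

The MRCA of Klebsiella and Rattus is the root of the tree.
From Klebsiella up to that node: 4 branches. From Rattus up to the same node: 5 branches. Total: 4 + 5 = 9.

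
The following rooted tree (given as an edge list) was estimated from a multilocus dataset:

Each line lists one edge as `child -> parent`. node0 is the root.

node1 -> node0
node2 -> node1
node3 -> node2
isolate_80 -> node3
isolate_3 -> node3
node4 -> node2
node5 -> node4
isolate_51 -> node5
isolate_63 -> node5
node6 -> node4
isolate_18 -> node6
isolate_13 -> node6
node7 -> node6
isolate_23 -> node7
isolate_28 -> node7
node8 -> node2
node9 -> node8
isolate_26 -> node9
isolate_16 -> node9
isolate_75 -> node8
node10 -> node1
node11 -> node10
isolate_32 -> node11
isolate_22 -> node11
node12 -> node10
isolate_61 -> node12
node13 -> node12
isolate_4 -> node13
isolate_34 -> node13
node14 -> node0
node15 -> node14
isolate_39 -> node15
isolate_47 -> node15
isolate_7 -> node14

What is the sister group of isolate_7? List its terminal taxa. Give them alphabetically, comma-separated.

isolate_7 attaches to the tree at the node subtending ((isolate_39,isolate_47),isolate_7).
The other lineage descending from that same node — the sister group — is (isolate_39,isolate_47); its 2 tips in alphabetical order are the answer.

isolate_39, isolate_47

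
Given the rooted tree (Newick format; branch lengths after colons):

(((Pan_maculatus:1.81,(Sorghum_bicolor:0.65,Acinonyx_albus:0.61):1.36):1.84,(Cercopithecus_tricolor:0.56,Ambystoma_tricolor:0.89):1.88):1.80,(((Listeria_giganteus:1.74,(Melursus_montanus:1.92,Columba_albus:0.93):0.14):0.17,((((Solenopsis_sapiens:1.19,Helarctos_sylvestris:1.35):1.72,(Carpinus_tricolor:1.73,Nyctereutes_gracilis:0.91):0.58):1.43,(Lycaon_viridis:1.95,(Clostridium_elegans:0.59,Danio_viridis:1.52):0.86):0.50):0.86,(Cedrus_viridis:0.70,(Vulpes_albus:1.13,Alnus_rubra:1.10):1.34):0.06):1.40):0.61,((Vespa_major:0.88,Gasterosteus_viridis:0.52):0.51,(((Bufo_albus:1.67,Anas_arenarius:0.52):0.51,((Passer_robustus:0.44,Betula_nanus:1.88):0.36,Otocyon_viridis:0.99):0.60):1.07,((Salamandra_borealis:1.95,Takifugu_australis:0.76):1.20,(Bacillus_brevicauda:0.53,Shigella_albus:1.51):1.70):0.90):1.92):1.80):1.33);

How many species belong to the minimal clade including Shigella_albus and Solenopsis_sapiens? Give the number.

The MRCA of Shigella_albus and Solenopsis_sapiens is the node subtending (((Listeria_giganteus,(Melursus_montanus,Columba_albus)),((((Solenopsis_sapiens,Helarctos_sylvestris),(Carpinus_tricolor,Nyctereutes_gracilis)),(Lycaon_viridis,(Clostridium_elegans,Danio_viridis))),(Cedrus_viridis,(Vulpes_albus,Alnus_rubra)))),((Vespa_major,Gasterosteus_viridis),(((Bufo_albus,Anas_arenarius),((Passer_robustus,Betula_nanus),Otocyon_viridis)),((Salamandra_borealis,Takifugu_australis),(Bacillus_brevicauda,Shigella_albus))))).
That clade contains 24 terminal taxa: Alnus_rubra, Anas_arenarius, Bacillus_brevicauda, Betula_nanus, Bufo_albus, Carpinus_tricolor, Cedrus_viridis, Clostridium_elegans, Columba_albus, Danio_viridis, Gasterosteus_viridis, Helarctos_sylvestris, Listeria_giganteus, Lycaon_viridis, Melursus_montanus, Nyctereutes_gracilis, Otocyon_viridis, Passer_robustus, Salamandra_borealis, Shigella_albus, Solenopsis_sapiens, Takifugu_australis, Vespa_major, Vulpes_albus.

24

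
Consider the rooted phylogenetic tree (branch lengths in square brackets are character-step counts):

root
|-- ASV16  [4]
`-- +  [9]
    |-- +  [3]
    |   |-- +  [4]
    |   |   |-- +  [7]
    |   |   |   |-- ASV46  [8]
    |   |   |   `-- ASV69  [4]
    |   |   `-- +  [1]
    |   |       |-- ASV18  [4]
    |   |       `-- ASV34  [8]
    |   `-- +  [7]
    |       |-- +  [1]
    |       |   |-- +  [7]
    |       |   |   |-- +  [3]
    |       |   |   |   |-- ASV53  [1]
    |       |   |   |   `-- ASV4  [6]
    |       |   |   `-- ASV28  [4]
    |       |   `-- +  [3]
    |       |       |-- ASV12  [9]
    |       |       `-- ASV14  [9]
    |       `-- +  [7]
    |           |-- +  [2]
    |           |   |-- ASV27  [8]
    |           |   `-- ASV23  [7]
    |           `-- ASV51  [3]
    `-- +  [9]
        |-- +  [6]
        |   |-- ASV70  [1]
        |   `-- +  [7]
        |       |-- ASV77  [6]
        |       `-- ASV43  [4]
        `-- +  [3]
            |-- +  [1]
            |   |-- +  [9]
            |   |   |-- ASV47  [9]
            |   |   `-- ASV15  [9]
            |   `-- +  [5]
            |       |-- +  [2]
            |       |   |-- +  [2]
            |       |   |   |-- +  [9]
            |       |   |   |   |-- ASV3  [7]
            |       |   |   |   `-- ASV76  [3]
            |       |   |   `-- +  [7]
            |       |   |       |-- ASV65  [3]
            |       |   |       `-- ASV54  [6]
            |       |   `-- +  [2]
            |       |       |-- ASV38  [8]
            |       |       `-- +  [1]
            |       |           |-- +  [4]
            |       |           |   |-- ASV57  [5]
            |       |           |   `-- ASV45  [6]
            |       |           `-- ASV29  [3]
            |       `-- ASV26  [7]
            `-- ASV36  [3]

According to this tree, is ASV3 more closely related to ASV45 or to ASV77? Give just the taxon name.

The MRCA of ASV3 and ASV45 subtends (((ASV3,ASV76),(ASV65,ASV54)),(ASV38,((ASV57,ASV45),ASV29))) (8 taxa).
The MRCA of ASV3 and ASV77 subtends ((ASV70,(ASV77,ASV43)),(((ASV47,ASV15),((((ASV3,ASV76),(ASV65,ASV54)),(ASV38,((ASV57,ASV45),ASV29))),ASV26)),ASV36)) (15 taxa).
The first is nested inside the second, so ASV3 shares a more recent common ancestor with ASV45.

ASV45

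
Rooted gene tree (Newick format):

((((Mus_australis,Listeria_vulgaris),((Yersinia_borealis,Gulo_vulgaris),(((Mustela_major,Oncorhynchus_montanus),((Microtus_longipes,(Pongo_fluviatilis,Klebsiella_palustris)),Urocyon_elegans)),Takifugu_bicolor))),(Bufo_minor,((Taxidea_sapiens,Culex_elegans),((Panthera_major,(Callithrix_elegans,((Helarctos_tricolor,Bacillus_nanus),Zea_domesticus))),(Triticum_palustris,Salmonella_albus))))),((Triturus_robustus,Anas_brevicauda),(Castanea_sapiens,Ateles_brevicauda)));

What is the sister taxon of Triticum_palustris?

Salmonella_albus

Triticum_palustris attaches to the tree at the node subtending (Triticum_palustris,Salmonella_albus).
The other lineage descending from that same node — the sister group — is the single tip Salmonella_albus.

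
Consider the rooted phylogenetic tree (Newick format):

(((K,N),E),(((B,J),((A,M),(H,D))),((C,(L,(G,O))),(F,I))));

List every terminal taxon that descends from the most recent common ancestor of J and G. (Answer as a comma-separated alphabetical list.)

A, B, C, D, F, G, H, I, J, L, M, O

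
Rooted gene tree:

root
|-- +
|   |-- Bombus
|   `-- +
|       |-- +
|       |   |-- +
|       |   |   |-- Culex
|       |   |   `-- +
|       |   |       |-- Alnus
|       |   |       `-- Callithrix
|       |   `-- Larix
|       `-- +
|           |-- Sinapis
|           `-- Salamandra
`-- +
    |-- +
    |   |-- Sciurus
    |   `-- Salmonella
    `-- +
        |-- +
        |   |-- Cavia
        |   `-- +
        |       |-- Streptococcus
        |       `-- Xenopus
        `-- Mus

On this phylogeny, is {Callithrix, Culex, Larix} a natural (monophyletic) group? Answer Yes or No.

No

The MRCA of the listed taxa subtends ((Culex,(Alnus,Callithrix)),Larix).
That clade also contains Alnus, which is not in the proposed group, so the group is not monophyletic.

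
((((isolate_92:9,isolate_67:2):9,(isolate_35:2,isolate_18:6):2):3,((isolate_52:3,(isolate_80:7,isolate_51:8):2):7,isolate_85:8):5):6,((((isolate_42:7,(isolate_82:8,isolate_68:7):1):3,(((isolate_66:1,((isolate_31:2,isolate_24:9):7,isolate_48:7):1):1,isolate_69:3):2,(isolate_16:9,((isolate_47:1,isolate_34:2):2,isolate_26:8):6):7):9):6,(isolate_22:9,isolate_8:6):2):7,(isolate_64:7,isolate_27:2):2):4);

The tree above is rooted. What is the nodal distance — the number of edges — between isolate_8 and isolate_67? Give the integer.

The MRCA of isolate_8 and isolate_67 is the root of the tree.
From isolate_8 up to that node: 4 branches. From isolate_67 up to the same node: 4 branches. Total: 4 + 4 = 8.

8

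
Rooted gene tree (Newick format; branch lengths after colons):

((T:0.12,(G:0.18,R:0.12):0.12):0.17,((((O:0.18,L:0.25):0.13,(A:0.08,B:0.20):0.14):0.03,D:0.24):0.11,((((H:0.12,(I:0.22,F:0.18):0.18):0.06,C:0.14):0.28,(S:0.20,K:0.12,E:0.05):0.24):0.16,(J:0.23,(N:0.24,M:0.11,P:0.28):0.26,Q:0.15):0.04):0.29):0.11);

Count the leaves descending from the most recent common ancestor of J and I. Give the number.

The MRCA of J and I is the node subtending ((((H,(I,F)),C),(S,K,E)),(J,(N,M,P),Q)).
That clade contains 12 terminal taxa: C, E, F, H, I, J, K, M, N, P, Q, S.

12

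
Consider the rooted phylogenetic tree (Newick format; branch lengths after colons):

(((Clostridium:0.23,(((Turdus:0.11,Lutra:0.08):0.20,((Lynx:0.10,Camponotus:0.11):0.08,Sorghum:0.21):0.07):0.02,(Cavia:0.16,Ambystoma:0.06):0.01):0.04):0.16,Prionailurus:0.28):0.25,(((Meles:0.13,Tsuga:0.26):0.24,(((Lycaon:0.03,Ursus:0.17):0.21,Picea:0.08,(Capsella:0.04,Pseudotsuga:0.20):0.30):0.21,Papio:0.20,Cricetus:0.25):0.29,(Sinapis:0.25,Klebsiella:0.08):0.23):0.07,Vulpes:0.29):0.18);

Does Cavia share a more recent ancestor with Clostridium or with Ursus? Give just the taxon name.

The MRCA of Cavia and Clostridium subtends (Clostridium,(((Turdus,Lutra),((Lynx,Camponotus),Sorghum)),(Cavia,Ambystoma))) (8 taxa).
The MRCA of Cavia and Ursus is the root, subtending the entire tree (21 taxa).
The first is nested inside the second, so Cavia shares a more recent common ancestor with Clostridium.

Clostridium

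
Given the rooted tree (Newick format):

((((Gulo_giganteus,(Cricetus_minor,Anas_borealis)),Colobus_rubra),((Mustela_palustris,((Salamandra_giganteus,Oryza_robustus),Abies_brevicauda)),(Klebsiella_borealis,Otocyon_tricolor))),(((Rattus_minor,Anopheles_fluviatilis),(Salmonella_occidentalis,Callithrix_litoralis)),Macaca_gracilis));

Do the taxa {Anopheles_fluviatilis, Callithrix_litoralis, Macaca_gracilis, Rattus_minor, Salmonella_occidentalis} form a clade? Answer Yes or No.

Yes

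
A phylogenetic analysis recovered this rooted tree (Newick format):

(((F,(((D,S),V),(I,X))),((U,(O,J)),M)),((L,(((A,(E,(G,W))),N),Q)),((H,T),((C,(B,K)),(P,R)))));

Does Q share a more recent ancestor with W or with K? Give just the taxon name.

W

The MRCA of Q and W subtends (((A,(E,(G,W))),N),Q) (6 taxa).
The MRCA of Q and K subtends ((L,(((A,(E,(G,W))),N),Q)),((H,T),((C,(B,K)),(P,R)))) (14 taxa).
The first is nested inside the second, so Q shares a more recent common ancestor with W.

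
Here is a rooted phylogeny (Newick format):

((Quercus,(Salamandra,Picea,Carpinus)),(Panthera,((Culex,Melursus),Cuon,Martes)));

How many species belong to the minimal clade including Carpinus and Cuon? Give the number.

9

The MRCA of Carpinus and Cuon is the root, so the clade is the entire tree.
That clade contains 9 terminal taxa: Carpinus, Culex, Cuon, Martes, Melursus, Panthera, Picea, Quercus, Salamandra.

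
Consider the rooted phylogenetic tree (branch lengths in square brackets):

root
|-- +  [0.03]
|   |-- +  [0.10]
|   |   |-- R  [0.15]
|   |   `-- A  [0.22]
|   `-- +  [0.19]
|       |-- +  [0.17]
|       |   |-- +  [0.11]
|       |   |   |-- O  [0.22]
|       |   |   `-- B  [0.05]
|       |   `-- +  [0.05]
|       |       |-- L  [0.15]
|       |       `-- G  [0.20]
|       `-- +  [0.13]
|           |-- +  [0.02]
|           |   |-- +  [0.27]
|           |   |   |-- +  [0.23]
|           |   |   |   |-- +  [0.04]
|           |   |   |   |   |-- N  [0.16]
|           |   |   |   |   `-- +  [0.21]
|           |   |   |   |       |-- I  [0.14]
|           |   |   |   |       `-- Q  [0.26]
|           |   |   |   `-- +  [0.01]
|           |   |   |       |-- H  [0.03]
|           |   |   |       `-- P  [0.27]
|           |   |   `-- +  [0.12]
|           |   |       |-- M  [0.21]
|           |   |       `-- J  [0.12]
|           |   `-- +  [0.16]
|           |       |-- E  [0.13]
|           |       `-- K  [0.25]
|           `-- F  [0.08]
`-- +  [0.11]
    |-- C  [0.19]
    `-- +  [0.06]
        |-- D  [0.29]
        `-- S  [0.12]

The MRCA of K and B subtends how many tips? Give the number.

14

The MRCA of K and B is the node subtending (((O,B),(L,G)),(((((N,(I,Q)),(H,P)),(M,J)),(E,K)),F)).
That clade contains 14 terminal taxa: B, E, F, G, H, I, J, K, L, M, N, O, P, Q.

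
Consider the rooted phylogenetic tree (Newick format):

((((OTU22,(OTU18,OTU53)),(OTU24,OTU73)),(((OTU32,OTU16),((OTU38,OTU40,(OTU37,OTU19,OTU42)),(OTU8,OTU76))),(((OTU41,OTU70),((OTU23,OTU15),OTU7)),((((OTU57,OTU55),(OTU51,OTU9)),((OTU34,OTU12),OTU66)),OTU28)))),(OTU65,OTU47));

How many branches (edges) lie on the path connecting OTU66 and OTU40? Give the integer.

9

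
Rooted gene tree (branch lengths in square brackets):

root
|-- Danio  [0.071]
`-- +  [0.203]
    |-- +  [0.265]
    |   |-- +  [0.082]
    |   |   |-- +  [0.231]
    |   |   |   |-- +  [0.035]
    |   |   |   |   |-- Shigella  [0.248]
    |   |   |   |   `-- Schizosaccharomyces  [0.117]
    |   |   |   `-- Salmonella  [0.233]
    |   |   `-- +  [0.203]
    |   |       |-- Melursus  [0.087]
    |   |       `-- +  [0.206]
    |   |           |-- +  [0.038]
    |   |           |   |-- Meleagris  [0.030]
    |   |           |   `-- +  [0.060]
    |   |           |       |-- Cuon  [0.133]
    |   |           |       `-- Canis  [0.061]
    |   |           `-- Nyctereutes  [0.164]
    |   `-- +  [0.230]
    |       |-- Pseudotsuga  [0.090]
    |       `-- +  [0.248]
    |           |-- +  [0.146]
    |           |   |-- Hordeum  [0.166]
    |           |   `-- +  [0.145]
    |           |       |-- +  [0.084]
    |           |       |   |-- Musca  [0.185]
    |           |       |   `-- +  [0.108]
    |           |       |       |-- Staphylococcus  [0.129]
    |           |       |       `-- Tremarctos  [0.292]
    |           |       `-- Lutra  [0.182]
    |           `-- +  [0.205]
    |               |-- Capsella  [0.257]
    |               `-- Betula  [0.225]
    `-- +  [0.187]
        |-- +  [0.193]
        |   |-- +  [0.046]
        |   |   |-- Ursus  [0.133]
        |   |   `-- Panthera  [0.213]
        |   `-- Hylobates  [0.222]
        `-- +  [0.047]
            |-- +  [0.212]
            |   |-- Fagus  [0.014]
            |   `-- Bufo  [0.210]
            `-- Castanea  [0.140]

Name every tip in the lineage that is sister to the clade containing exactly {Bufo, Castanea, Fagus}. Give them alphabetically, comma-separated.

Hylobates, Panthera, Ursus

The clade containing exactly {Bufo, Castanea, Fagus} attaches to the tree at the node subtending (((Ursus,Panthera),Hylobates),((Fagus,Bufo),Castanea)).
The other lineage descending from that same node — the sister group — is ((Ursus,Panthera),Hylobates); its 3 tips in alphabetical order are the answer.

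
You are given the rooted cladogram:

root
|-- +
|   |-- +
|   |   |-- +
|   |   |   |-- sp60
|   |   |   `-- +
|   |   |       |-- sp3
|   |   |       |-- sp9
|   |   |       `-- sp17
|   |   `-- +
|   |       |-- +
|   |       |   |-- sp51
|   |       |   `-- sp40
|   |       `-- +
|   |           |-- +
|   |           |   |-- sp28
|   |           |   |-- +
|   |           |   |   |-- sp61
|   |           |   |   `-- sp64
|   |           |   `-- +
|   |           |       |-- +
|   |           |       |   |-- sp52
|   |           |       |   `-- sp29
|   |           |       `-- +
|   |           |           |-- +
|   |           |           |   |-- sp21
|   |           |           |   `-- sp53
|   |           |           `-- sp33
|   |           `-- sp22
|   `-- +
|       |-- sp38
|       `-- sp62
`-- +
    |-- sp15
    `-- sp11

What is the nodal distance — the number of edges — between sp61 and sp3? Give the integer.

8

The MRCA of sp61 and sp3 is the node subtending ((sp60,(sp3,sp9,sp17)),((sp51,sp40),((sp28,(sp61,sp64),((sp52,sp29),((sp21,sp53),sp33))),sp22))).
From sp61 up to that node: 5 branches. From sp3 up to the same node: 3 branches. Total: 5 + 3 = 8.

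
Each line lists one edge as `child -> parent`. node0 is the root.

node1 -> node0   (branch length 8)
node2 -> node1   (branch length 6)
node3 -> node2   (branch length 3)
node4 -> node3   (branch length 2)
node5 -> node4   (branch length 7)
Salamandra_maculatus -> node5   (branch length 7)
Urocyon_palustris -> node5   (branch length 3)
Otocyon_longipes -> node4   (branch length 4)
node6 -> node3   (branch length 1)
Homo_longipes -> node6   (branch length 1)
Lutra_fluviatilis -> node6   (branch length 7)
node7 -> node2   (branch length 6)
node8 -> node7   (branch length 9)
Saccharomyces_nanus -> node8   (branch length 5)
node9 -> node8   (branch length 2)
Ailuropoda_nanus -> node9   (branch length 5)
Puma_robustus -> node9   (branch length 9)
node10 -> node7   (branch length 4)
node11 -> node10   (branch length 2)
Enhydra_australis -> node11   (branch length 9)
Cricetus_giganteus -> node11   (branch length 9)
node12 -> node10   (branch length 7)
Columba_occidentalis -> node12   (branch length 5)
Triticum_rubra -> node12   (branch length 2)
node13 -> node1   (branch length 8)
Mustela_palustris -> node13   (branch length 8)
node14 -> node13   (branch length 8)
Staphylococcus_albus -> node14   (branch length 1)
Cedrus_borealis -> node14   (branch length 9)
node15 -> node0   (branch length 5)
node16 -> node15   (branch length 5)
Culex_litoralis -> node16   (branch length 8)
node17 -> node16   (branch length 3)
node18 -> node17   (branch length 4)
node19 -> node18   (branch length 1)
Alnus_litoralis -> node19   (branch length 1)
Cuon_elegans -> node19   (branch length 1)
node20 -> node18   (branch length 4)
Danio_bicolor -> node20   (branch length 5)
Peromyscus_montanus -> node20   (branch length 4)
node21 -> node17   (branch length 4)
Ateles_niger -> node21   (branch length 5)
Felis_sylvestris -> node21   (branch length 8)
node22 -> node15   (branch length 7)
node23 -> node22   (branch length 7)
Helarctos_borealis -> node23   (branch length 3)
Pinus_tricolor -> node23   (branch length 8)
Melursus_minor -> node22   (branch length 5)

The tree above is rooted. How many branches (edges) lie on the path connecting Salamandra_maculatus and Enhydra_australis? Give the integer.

8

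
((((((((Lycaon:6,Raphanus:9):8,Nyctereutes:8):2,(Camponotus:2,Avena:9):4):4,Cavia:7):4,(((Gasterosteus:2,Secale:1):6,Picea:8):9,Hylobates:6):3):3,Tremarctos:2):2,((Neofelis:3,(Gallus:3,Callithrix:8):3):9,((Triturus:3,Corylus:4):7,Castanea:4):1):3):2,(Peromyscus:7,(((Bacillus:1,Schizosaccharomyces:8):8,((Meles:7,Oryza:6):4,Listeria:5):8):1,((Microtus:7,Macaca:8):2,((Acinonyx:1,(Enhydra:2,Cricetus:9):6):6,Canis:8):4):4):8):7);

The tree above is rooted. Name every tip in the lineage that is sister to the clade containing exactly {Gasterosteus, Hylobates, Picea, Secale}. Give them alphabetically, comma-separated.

The clade containing exactly {Gasterosteus, Hylobates, Picea, Secale} attaches to the tree at the node subtending (((((Lycaon,Raphanus),Nyctereutes),(Camponotus,Avena)),Cavia),(((Gasterosteus,Secale),Picea),Hylobates)).
The other lineage descending from that same node — the sister group — is ((((Lycaon,Raphanus),Nyctereutes),(Camponotus,Avena)),Cavia); its 6 tips in alphabetical order are the answer.

Avena, Camponotus, Cavia, Lycaon, Nyctereutes, Raphanus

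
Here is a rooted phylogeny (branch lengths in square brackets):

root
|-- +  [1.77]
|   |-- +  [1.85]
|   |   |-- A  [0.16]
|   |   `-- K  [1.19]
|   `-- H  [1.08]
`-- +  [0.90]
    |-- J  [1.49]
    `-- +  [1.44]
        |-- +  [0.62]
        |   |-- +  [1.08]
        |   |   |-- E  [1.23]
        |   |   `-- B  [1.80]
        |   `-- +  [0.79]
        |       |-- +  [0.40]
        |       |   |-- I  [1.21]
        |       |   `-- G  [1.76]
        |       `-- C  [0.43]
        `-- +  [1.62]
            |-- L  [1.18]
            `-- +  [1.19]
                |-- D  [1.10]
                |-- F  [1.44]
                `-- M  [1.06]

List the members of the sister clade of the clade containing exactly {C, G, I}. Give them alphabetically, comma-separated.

The clade containing exactly {C, G, I} attaches to the tree at the node subtending ((E,B),((I,G),C)).
The other lineage descending from that same node — the sister group — is (E,B); its 2 tips in alphabetical order are the answer.

B, E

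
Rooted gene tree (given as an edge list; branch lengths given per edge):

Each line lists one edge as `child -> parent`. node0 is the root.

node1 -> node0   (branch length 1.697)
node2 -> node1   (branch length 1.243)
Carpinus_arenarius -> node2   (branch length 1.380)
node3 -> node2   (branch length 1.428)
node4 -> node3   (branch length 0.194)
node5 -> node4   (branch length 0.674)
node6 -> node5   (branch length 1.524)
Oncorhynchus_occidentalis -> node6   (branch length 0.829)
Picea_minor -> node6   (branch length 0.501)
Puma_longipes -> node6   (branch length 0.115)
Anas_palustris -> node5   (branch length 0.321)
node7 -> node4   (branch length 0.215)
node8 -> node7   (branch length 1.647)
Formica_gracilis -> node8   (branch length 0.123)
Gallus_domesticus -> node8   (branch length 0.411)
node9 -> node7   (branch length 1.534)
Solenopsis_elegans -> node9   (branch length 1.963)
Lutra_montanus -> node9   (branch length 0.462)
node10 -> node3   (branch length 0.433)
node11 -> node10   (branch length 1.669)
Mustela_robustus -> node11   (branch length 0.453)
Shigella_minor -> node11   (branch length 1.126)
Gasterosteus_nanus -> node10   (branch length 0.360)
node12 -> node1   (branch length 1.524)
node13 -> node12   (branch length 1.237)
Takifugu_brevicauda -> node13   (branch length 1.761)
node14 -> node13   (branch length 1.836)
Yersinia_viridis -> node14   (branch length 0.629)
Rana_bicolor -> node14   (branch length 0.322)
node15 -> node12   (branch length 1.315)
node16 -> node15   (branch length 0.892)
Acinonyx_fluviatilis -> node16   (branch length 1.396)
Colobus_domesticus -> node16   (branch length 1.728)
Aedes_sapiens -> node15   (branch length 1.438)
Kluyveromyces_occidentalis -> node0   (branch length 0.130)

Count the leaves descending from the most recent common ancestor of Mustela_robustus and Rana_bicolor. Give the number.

18

The MRCA of Mustela_robustus and Rana_bicolor is the node subtending ((Carpinus_arenarius,((((Oncorhynchus_occidentalis,Picea_minor,Puma_longipes),Anas_palustris),((Formica_gracilis,Gallus_domesticus),(Solenopsis_elegans,Lutra_montanus))),((Mustela_robustus,Shigella_minor),Gasterosteus_nanus))),((Takifugu_brevicauda,(Yersinia_viridis,Rana_bicolor)),((Acinonyx_fluviatilis,Colobus_domesticus),Aedes_sapiens))).
That clade contains 18 terminal taxa: Acinonyx_fluviatilis, Aedes_sapiens, Anas_palustris, Carpinus_arenarius, Colobus_domesticus, Formica_gracilis, Gallus_domesticus, Gasterosteus_nanus, Lutra_montanus, Mustela_robustus, Oncorhynchus_occidentalis, Picea_minor, Puma_longipes, Rana_bicolor, Shigella_minor, Solenopsis_elegans, Takifugu_brevicauda, Yersinia_viridis.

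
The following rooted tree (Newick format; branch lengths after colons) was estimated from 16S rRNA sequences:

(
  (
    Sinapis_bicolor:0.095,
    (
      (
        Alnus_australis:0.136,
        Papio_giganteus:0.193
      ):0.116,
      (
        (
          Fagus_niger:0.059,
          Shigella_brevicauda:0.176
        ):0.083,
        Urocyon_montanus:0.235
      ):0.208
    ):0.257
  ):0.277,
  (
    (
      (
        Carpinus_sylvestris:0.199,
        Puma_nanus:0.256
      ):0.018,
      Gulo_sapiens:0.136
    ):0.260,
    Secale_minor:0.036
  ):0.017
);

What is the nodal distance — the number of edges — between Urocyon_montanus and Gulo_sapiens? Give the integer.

The MRCA of Urocyon_montanus and Gulo_sapiens is the root of the tree.
From Urocyon_montanus up to that node: 4 branches. From Gulo_sapiens up to the same node: 3 branches. Total: 4 + 3 = 7.

7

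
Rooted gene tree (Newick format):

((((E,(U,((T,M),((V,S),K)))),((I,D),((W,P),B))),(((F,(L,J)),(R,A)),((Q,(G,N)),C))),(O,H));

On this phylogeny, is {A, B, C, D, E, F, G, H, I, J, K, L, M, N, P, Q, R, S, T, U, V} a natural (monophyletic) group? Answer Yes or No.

No

The MRCA of the listed taxa is the root, so the smallest clade containing them is the whole tree.
That clade also contains O, W, which are not in the proposed group, so the group is not monophyletic.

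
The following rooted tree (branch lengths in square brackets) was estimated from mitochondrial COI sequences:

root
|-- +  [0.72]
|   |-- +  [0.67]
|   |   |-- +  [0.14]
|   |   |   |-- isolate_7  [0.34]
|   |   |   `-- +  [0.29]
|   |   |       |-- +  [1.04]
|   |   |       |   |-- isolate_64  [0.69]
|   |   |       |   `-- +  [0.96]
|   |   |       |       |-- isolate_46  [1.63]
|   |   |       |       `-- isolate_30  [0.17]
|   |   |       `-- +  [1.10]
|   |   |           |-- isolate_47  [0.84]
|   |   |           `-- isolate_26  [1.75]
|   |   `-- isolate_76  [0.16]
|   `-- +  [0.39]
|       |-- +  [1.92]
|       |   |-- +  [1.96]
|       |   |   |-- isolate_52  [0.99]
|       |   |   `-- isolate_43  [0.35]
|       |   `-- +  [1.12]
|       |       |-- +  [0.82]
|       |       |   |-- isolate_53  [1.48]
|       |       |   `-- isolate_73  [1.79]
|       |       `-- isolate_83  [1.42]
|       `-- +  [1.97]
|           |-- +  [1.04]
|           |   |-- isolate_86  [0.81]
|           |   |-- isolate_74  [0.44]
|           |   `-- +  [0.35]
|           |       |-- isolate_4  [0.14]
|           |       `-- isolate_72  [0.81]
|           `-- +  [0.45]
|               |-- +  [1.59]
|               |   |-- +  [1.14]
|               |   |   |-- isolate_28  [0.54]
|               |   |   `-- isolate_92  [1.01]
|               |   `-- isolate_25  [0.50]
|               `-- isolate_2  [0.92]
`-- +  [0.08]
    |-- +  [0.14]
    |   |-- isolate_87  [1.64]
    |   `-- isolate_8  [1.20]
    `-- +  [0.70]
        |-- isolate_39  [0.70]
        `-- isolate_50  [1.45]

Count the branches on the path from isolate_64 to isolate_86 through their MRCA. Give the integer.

9

The MRCA of isolate_64 and isolate_86 is the node subtending (((isolate_7,((isolate_64,(isolate_46,isolate_30)),(isolate_47,isolate_26))),isolate_76),(((isolate_52,isolate_43),((isolate_53,isolate_73),isolate_83)),((isolate_86,isolate_74,(isolate_4,isolate_72)),(((isolate_28,isolate_92),isolate_25),isolate_2)))).
From isolate_64 up to that node: 5 branches. From isolate_86 up to the same node: 4 branches. Total: 5 + 4 = 9.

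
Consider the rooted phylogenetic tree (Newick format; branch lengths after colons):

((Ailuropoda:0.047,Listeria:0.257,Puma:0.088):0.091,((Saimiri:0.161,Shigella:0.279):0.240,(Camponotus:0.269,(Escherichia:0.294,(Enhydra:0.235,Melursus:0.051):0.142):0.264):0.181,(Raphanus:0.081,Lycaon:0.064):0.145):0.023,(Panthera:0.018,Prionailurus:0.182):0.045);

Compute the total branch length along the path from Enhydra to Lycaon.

The path runs Enhydra → … → MRCA → … → Lycaon; the MRCA is the node subtending ((Saimiri,Shigella),(Camponotus,(Escherichia,(Enhydra,Melursus))),(Raphanus,Lycaon)).
Branch lengths along that path: 0.235 + 0.142 + 0.264 + 0.181 + 0.145 + 0.064 = 1.031.

1.031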